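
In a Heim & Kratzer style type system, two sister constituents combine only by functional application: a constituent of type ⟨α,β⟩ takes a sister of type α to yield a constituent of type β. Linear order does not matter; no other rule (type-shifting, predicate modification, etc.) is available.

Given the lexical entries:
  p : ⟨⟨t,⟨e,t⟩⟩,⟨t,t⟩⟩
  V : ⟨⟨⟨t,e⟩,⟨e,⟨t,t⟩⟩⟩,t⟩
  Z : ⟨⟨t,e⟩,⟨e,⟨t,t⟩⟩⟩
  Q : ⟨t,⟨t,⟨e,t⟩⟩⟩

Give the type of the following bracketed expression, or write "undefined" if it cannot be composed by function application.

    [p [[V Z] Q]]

[V Z]: ⟨⟨⟨t,e⟩,⟨e,⟨t,t⟩⟩⟩,t⟩ applied to ⟨⟨t,e⟩,⟨e,⟨t,t⟩⟩⟩ yields t.
[[V Z] Q]: ⟨t,⟨t,⟨e,t⟩⟩⟩ applied to t yields ⟨t,⟨e,t⟩⟩.
[p [[V Z] Q]]: ⟨⟨t,⟨e,t⟩⟩,⟨t,t⟩⟩ applied to ⟨t,⟨e,t⟩⟩ yields ⟨t,t⟩.

⟨t,t⟩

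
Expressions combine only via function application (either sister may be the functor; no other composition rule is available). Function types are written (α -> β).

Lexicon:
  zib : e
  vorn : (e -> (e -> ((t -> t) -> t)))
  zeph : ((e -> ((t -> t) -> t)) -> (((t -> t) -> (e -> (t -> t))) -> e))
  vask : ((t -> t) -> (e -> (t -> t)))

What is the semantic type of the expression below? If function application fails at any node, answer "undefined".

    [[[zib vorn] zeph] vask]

e

[zib vorn] — vorn of type (e -> (e -> ((t -> t) -> t))) combines with zib of type e: type (e -> ((t -> t) -> t)).
[[zib vorn] zeph] — zeph of type ((e -> ((t -> t) -> t)) -> (((t -> t) -> (e -> (t -> t))) -> e)) combines with [zib vorn] of type (e -> ((t -> t) -> t)): type (((t -> t) -> (e -> (t -> t))) -> e).
[[[zib vorn] zeph] vask] — [[zib vorn] zeph] of type (((t -> t) -> (e -> (t -> t))) -> e) combines with vask of type ((t -> t) -> (e -> (t -> t))): type e.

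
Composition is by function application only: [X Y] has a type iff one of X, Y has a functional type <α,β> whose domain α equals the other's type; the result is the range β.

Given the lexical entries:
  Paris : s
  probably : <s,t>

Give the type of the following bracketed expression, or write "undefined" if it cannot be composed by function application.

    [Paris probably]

[Paris probably] — probably of type <s,t> combines with Paris of type s: type t.

t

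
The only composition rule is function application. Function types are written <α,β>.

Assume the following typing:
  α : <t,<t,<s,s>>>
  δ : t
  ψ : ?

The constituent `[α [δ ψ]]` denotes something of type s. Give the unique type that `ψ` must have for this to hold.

<t,<<t,<t,<s,s>>>,s>>

For [α [δ ψ]] to have type s with α of type <t,<t,<s,s>>>, [δ ψ] must be the function: [δ ψ] : <<t,<t,<s,s>>>,s>.
For [δ ψ] to have type <<t,<t,<s,s>>>,s> with δ of type t, ψ must be the function: ψ : <t,<<t,<t,<s,s>>>,s>>.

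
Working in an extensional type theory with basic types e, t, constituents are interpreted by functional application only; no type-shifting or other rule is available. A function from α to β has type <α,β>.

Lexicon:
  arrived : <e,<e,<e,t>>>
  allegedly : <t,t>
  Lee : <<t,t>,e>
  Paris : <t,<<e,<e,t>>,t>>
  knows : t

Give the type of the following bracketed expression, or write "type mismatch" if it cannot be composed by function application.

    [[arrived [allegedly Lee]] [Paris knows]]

[allegedly Lee]: Lee is <<t,t>,e>, allegedly is <t,t>; result e.
[arrived [allegedly Lee]]: arrived is <e,<e,<e,t>>>, [allegedly Lee] is e; result <e,<e,t>>.
[Paris knows]: Paris is <t,<<e,<e,t>>,t>>, knows is t; result <<e,<e,t>>,t>.
[[arrived [allegedly Lee]] [Paris knows]]: [Paris knows] is <<e,<e,t>>,t>, [arrived [allegedly Lee]] is <e,<e,t>>; result t.

t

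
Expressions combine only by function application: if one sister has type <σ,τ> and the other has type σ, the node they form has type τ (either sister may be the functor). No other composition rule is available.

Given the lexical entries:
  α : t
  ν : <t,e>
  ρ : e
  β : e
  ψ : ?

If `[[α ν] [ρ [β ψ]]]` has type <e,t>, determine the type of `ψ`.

For [[α ν] [ρ [β ψ]]] to have type <e,t> with [α ν] of type e, [ρ [β ψ]] must be the function: [ρ [β ψ]] : <e,<e,t>>.
For [ρ [β ψ]] to have type <e,<e,t>> with ρ of type e, [β ψ] must be the function: [β ψ] : <e,<e,<e,t>>>.
For [β ψ] to have type <e,<e,<e,t>>> with β of type e, ψ must be the function: ψ : <e,<e,<e,<e,t>>>>.

<e,<e,<e,<e,t>>>>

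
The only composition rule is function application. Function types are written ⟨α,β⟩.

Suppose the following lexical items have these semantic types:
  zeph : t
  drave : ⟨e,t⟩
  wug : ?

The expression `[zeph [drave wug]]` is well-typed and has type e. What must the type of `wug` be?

[zeph [drave wug]] is required to be e. zeph : t cannot yield e as functor, so [drave wug] : ⟨t,e⟩.
[drave wug] is required to be ⟨t,e⟩. drave : ⟨e,t⟩ cannot yield ⟨t,e⟩ as functor, so wug : ⟨⟨e,t⟩,⟨t,e⟩⟩.

⟨⟨e,t⟩,⟨t,e⟩⟩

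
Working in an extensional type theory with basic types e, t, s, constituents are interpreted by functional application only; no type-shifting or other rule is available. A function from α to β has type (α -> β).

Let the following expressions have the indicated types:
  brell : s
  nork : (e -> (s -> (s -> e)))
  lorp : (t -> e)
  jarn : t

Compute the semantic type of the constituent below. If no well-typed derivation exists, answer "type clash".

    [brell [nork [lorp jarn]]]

(s -> e)

[lorp jarn]: functor lorp : (t -> e), argument jarn : t; result e.
[nork [lorp jarn]]: functor nork : (e -> (s -> (s -> e))), argument [lorp jarn] : e; result (s -> (s -> e)).
[brell [nork [lorp jarn]]]: functor [nork [lorp jarn]] : (s -> (s -> e)), argument brell : s; result (s -> e).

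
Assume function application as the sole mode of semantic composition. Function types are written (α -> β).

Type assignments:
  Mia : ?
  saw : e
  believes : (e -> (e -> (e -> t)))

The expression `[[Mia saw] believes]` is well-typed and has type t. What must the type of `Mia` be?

[[Mia saw] believes] is required to be t. believes : (e -> (e -> (e -> t))) cannot yield t as functor, so [Mia saw] : ((e -> (e -> (e -> t))) -> t).
[Mia saw] is required to be ((e -> (e -> (e -> t))) -> t). saw : e cannot yield ((e -> (e -> (e -> t))) -> t) as functor, so Mia : (e -> ((e -> (e -> (e -> t))) -> t)).

(e -> ((e -> (e -> (e -> t))) -> t))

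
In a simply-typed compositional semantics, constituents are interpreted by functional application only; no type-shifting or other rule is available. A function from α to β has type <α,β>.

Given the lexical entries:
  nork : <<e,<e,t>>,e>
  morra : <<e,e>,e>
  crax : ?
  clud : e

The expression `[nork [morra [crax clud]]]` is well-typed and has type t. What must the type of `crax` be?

<e,<<<e,e>,e>,<<<e,<e,t>>,e>,t>>>

At [nork [morra [crax clud]]] (required: t): nork is <<e,<e,t>>,e>, which is not a function with range t; hence [morra [crax clud]] is the functor — type <<<e,<e,t>>,e>,t>.
At [morra [crax clud]] (required: <<<e,<e,t>>,e>,t>): morra is <<e,e>,e>, which is not a function with range <<<e,<e,t>>,e>,t>; hence [crax clud] is the functor — type <<<e,e>,e>,<<<e,<e,t>>,e>,t>>.
At [crax clud] (required: <<<e,e>,e>,<<<e,<e,t>>,e>,t>>): clud is e, which is not a function with range <<<e,e>,e>,<<<e,<e,t>>,e>,t>>; hence crax is the functor — type <e,<<<e,e>,e>,<<<e,<e,t>>,e>,t>>>.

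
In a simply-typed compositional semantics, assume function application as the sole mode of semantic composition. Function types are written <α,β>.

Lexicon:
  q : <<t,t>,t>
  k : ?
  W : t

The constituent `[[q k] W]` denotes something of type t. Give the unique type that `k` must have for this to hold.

[[q k] W] must have type t. The sister W has type t; that is not a function onto t, so [q k] must be the functor, of type <t,t>.
[q k] must have type <t,t>. The sister q has type <<t,t>,t>; that is not a function onto <t,t>, so k must be the functor, of type <<<t,t>,t>,<t,t>>.

<<<t,t>,t>,<t,t>>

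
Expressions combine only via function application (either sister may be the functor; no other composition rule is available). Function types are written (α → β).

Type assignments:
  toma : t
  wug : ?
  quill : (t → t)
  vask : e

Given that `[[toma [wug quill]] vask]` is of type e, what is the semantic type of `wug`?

[[toma [wug quill]] vask] must have type e. The sister vask has type e; that is not a function onto e, so [toma [wug quill]] must be the functor, of type (e → e).
[toma [wug quill]] must have type (e → e). The sister toma has type t; that is not a function onto (e → e), so [wug quill] must be the functor, of type (t → (e → e)).
[wug quill] must have type (t → (e → e)). The sister quill has type (t → t); that is not a function onto (t → (e → e)), so wug must be the functor, of type ((t → t) → (t → (e → e))).

((t → t) → (t → (e → e)))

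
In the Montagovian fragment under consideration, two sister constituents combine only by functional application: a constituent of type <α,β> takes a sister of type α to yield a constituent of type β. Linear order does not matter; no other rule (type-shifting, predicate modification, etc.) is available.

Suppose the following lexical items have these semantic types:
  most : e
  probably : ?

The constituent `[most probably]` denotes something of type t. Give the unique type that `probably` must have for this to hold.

<e,t>

[most probably] is required to be t. most : e cannot yield t as functor, so probably : <e,t>.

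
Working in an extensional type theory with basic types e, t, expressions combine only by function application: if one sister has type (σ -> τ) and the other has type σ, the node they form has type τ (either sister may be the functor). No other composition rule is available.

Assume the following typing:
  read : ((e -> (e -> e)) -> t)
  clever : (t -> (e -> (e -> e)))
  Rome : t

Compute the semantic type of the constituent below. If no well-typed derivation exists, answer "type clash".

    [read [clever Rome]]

[clever Rome]: (t -> (e -> (e -> e))) applied to t yields (e -> (e -> e)).
[read [clever Rome]]: ((e -> (e -> e)) -> t) applied to (e -> (e -> e)) yields t.

t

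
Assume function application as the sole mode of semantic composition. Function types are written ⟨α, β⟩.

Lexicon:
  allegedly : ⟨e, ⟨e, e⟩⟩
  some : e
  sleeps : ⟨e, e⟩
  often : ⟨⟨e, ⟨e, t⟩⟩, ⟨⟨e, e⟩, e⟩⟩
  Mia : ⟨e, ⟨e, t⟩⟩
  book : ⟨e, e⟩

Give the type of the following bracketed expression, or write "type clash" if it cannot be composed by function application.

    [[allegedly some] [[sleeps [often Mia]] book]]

e

[allegedly some] — allegedly of type ⟨e, ⟨e, e⟩⟩ combines with some of type e: type ⟨e, e⟩.
[often Mia] — often of type ⟨⟨e, ⟨e, t⟩⟩, ⟨⟨e, e⟩, e⟩⟩ combines with Mia of type ⟨e, ⟨e, t⟩⟩: type ⟨⟨e, e⟩, e⟩.
[sleeps [often Mia]] — [often Mia] of type ⟨⟨e, e⟩, e⟩ combines with sleeps of type ⟨e, e⟩: type e.
[[sleeps [often Mia]] book] — book of type ⟨e, e⟩ combines with [sleeps [often Mia]] of type e: type e.
[[allegedly some] [[sleeps [often Mia]] book]] — [allegedly some] of type ⟨e, e⟩ combines with [[sleeps [often Mia]] book] of type e: type e.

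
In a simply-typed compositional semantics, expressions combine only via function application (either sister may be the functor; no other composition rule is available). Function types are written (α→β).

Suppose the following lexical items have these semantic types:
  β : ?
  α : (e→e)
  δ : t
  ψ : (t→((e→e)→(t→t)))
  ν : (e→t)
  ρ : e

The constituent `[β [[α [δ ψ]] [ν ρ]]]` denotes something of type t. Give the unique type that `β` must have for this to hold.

(t→t)

[β [[α [δ ψ]] [ν ρ]]] is required to be t. [[α [δ ψ]] [ν ρ]] : t cannot yield t as functor, so β : (t→t).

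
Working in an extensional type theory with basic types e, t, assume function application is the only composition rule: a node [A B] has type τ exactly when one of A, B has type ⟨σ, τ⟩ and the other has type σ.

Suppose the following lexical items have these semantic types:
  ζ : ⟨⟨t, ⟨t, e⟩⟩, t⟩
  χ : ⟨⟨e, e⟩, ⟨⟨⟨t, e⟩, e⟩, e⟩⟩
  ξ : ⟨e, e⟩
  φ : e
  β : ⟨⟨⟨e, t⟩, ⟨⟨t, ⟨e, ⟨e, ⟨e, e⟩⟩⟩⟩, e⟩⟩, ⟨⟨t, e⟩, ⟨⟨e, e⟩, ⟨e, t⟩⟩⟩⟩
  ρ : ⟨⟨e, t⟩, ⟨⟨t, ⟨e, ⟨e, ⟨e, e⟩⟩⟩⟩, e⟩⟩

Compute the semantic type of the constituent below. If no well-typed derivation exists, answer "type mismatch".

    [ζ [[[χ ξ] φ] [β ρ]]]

type mismatch

[χ ξ]: functor χ : ⟨⟨e, e⟩, ⟨⟨⟨t, e⟩, e⟩, e⟩⟩, argument ξ : ⟨e, e⟩; result ⟨⟨⟨t, e⟩, e⟩, e⟩.
At [[χ ξ] φ]: neither ⟨⟨⟨t, e⟩, e⟩, e⟩ nor e can take the other as argument; the node is ill-typed.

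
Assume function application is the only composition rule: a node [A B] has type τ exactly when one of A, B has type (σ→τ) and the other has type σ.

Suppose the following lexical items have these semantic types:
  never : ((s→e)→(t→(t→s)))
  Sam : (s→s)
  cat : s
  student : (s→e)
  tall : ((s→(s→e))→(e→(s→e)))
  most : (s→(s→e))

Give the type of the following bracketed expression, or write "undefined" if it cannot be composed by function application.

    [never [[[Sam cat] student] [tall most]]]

(t→(t→s))

[Sam cat]: (s→s) applied to s yields s.
[[Sam cat] student]: (s→e) applied to s yields e.
[tall most]: ((s→(s→e))→(e→(s→e))) applied to (s→(s→e)) yields (e→(s→e)).
[[[Sam cat] student] [tall most]]: (e→(s→e)) applied to e yields (s→e).
[never [[[Sam cat] student] [tall most]]]: ((s→e)→(t→(t→s))) applied to (s→e) yields (t→(t→s)).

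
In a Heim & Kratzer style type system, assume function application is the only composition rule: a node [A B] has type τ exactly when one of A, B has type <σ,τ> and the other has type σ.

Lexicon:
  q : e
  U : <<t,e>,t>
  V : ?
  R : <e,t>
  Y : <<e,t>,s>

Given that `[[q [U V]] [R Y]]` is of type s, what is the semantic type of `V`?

For [[q [U V]] [R Y]] to have type s with [R Y] of type s, [q [U V]] must be the function: [q [U V]] : <s,s>.
For [q [U V]] to have type <s,s> with q of type e, [U V] must be the function: [U V] : <e,<s,s>>.
For [U V] to have type <e,<s,s>> with U of type <<t,e>,t>, V must be the function: V : <<<t,e>,t>,<e,<s,s>>>.

<<<t,e>,t>,<e,<s,s>>>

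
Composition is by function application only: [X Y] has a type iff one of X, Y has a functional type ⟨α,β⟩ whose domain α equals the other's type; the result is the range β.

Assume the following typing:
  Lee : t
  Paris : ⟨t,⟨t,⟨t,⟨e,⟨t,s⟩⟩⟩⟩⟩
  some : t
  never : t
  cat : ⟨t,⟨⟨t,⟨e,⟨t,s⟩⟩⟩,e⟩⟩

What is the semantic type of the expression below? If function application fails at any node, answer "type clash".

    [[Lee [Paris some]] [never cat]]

e

[Paris some]: ⟨t,⟨t,⟨t,⟨e,⟨t,s⟩⟩⟩⟩⟩ applied to t yields ⟨t,⟨t,⟨e,⟨t,s⟩⟩⟩⟩.
[Lee [Paris some]]: ⟨t,⟨t,⟨e,⟨t,s⟩⟩⟩⟩ applied to t yields ⟨t,⟨e,⟨t,s⟩⟩⟩.
[never cat]: ⟨t,⟨⟨t,⟨e,⟨t,s⟩⟩⟩,e⟩⟩ applied to t yields ⟨⟨t,⟨e,⟨t,s⟩⟩⟩,e⟩.
[[Lee [Paris some]] [never cat]]: ⟨⟨t,⟨e,⟨t,s⟩⟩⟩,e⟩ applied to ⟨t,⟨e,⟨t,s⟩⟩⟩ yields e.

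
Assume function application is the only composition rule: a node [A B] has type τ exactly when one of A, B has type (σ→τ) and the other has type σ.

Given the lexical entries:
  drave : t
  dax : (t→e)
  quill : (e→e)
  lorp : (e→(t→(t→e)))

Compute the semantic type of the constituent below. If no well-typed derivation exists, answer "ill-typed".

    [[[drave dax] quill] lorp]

(t→(t→e))

[drave dax]: (t→e) applied to t yields e.
[[drave dax] quill]: (e→e) applied to e yields e.
[[[drave dax] quill] lorp]: (e→(t→(t→e))) applied to e yields (t→(t→e)).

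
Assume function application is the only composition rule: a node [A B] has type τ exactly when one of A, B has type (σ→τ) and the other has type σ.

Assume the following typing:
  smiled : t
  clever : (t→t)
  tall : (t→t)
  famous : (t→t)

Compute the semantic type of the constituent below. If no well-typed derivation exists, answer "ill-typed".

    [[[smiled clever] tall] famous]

t

At [smiled clever], clever : (t→t) takes smiled : t, giving t.
At [[smiled clever] tall], tall : (t→t) takes [smiled clever] : t, giving t.
At [[[smiled clever] tall] famous], famous : (t→t) takes [[smiled clever] tall] : t, giving t.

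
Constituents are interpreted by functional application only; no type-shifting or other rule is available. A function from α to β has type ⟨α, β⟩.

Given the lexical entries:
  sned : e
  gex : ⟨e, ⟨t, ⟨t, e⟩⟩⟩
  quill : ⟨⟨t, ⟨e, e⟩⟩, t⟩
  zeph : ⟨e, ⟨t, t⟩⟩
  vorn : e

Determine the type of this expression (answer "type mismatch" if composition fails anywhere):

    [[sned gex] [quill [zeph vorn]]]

[sned gex]: gex is ⟨e, ⟨t, ⟨t, e⟩⟩⟩, sned is e; result ⟨t, ⟨t, e⟩⟩.
[zeph vorn]: zeph is ⟨e, ⟨t, t⟩⟩, vorn is e; result ⟨t, t⟩.
[quill [zeph vorn]]: ⟨⟨t, ⟨e, e⟩⟩, t⟩ and ⟨t, t⟩ cannot combine by function application — type clash.

type mismatch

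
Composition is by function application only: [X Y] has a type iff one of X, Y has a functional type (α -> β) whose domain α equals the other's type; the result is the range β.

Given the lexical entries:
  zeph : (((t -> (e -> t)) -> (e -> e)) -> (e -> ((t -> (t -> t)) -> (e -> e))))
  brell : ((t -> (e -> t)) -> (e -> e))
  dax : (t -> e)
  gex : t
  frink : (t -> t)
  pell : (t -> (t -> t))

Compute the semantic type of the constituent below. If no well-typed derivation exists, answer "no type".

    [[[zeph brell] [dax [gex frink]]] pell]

(e -> e)

[zeph brell]: (((t -> (e -> t)) -> (e -> e)) -> (e -> ((t -> (t -> t)) -> (e -> e)))) applied to ((t -> (e -> t)) -> (e -> e)) yields (e -> ((t -> (t -> t)) -> (e -> e))).
[gex frink]: (t -> t) applied to t yields t.
[dax [gex frink]]: (t -> e) applied to t yields e.
[[zeph brell] [dax [gex frink]]]: (e -> ((t -> (t -> t)) -> (e -> e))) applied to e yields ((t -> (t -> t)) -> (e -> e)).
[[[zeph brell] [dax [gex frink]]] pell]: ((t -> (t -> t)) -> (e -> e)) applied to (t -> (t -> t)) yields (e -> e).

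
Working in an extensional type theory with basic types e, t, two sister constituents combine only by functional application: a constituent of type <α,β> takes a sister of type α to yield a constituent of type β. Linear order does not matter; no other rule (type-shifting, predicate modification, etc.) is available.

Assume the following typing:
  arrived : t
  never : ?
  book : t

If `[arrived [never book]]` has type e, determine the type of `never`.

[arrived [never book]] must have type e. The sister arrived has type t; that is not a function onto e, so [never book] must be the functor, of type <t,e>.
[never book] must have type <t,e>. The sister book has type t; that is not a function onto <t,e>, so never must be the functor, of type <t,<t,e>>.

<t,<t,e>>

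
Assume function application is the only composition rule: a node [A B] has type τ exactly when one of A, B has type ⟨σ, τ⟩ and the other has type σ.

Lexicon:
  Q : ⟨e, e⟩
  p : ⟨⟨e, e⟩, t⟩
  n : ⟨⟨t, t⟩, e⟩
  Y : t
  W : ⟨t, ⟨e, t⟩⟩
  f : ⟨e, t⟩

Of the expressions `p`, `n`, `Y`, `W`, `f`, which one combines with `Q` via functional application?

p

p — combines: p : ⟨⟨e, e⟩, t⟩ takes Q : ⟨e, e⟩ as argument, giving t.
n : ⟨⟨t, t⟩, e⟩ — no; Q wants e, and n wants ⟨t, t⟩.
Y : t — no; Q wants e, and Y wants nothing (atomic).
W : ⟨t, ⟨e, t⟩⟩ — no; Q wants e, and W wants t.
f : ⟨e, t⟩ — no; Q wants e, and f wants e.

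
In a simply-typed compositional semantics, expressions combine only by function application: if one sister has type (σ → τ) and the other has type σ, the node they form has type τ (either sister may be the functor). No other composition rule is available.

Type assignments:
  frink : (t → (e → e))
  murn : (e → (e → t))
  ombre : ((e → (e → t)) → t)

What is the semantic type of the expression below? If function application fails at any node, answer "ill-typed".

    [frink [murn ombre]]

(e → e)

[murn ombre]: ombre is ((e → (e → t)) → t), murn is (e → (e → t)); result t.
[frink [murn ombre]]: frink is (t → (e → e)), [murn ombre] is t; result (e → e).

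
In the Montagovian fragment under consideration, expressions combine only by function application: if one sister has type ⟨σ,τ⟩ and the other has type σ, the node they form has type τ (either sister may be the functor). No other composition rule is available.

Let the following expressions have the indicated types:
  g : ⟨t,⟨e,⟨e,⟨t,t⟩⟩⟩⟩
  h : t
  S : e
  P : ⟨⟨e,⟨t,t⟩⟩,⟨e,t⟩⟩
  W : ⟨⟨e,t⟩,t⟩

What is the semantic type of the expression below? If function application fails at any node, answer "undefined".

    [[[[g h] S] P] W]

t

[g h]: g is ⟨t,⟨e,⟨e,⟨t,t⟩⟩⟩⟩, h is t; result ⟨e,⟨e,⟨t,t⟩⟩⟩.
[[g h] S]: [g h] is ⟨e,⟨e,⟨t,t⟩⟩⟩, S is e; result ⟨e,⟨t,t⟩⟩.
[[[g h] S] P]: P is ⟨⟨e,⟨t,t⟩⟩,⟨e,t⟩⟩, [[g h] S] is ⟨e,⟨t,t⟩⟩; result ⟨e,t⟩.
[[[[g h] S] P] W]: W is ⟨⟨e,t⟩,t⟩, [[[g h] S] P] is ⟨e,t⟩; result t.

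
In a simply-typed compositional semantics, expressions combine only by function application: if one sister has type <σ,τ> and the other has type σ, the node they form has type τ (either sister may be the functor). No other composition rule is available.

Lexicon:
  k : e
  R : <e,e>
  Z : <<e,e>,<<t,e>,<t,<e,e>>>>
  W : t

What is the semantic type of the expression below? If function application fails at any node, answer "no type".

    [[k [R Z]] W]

[R Z]: Z is <<e,e>,<<t,e>,<t,<e,e>>>>, R is <e,e>; result <<t,e>,<t,<e,e>>>.
[k [R Z]]: e and <<t,e>,<t,<e,e>>> cannot combine by function application — type clash.

no type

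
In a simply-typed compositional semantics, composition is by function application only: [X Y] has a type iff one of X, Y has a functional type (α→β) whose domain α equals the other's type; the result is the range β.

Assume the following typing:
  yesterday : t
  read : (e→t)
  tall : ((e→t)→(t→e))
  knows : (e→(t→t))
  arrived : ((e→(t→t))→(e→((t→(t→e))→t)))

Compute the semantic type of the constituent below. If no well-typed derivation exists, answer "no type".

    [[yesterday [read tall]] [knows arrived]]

[read tall]: functor tall : ((e→t)→(t→e)), argument read : (e→t); result (t→e).
[yesterday [read tall]]: functor [read tall] : (t→e), argument yesterday : t; result e.
[knows arrived]: functor arrived : ((e→(t→t))→(e→((t→(t→e))→t))), argument knows : (e→(t→t)); result (e→((t→(t→e))→t)).
[[yesterday [read tall]] [knows arrived]]: functor [knows arrived] : (e→((t→(t→e))→t)), argument [yesterday [read tall]] : e; result ((t→(t→e))→t).

((t→(t→e))→t)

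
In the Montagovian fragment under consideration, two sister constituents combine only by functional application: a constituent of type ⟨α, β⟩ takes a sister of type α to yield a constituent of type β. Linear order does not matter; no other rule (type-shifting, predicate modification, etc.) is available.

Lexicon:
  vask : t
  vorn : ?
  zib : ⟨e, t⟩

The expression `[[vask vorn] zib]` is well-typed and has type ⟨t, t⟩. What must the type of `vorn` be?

⟨t, ⟨⟨e, t⟩, ⟨t, t⟩⟩⟩

For [[vask vorn] zib] to have type ⟨t, t⟩ with zib of type ⟨e, t⟩, [vask vorn] must be the function: [vask vorn] : ⟨⟨e, t⟩, ⟨t, t⟩⟩.
For [vask vorn] to have type ⟨⟨e, t⟩, ⟨t, t⟩⟩ with vask of type t, vorn must be the function: vorn : ⟨t, ⟨⟨e, t⟩, ⟨t, t⟩⟩⟩.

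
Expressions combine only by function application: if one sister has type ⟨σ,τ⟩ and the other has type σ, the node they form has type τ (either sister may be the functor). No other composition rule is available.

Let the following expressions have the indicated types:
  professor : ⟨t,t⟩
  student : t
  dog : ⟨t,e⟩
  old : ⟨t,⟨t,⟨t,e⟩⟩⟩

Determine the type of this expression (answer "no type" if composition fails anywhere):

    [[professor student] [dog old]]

[professor student]: functor professor : ⟨t,t⟩, argument student : t; result t.
[dog old]: ⟨t,e⟩ and ⟨t,⟨t,⟨t,e⟩⟩⟩ cannot combine by function application — type clash.

no type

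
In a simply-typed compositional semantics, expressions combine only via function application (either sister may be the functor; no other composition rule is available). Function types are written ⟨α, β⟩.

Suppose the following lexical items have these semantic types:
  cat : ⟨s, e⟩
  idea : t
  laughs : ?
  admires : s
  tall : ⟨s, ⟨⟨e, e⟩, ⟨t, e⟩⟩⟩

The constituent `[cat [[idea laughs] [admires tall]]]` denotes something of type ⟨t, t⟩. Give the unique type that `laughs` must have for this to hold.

⟨t, ⟨⟨⟨e, e⟩, ⟨t, e⟩⟩, ⟨⟨s, e⟩, ⟨t, t⟩⟩⟩⟩

For [cat [[idea laughs] [admires tall]]] to have type ⟨t, t⟩ with cat of type ⟨s, e⟩, [[idea laughs] [admires tall]] must be the function: [[idea laughs] [admires tall]] : ⟨⟨s, e⟩, ⟨t, t⟩⟩.
For [[idea laughs] [admires tall]] to have type ⟨⟨s, e⟩, ⟨t, t⟩⟩ with [admires tall] of type ⟨⟨e, e⟩, ⟨t, e⟩⟩, [idea laughs] must be the function: [idea laughs] : ⟨⟨⟨e, e⟩, ⟨t, e⟩⟩, ⟨⟨s, e⟩, ⟨t, t⟩⟩⟩.
For [idea laughs] to have type ⟨⟨⟨e, e⟩, ⟨t, e⟩⟩, ⟨⟨s, e⟩, ⟨t, t⟩⟩⟩ with idea of type t, laughs must be the function: laughs : ⟨t, ⟨⟨⟨e, e⟩, ⟨t, e⟩⟩, ⟨⟨s, e⟩, ⟨t, t⟩⟩⟩⟩.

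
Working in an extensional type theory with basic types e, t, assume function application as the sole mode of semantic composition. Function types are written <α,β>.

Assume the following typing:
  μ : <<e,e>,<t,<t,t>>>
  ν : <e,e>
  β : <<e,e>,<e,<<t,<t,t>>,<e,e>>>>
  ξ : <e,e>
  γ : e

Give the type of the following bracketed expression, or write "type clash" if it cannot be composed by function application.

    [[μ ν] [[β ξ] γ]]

<e,e>

[μ ν]: μ is <<e,e>,<t,<t,t>>>, ν is <e,e>; result <t,<t,t>>.
[β ξ]: β is <<e,e>,<e,<<t,<t,t>>,<e,e>>>>, ξ is <e,e>; result <e,<<t,<t,t>>,<e,e>>>.
[[β ξ] γ]: [β ξ] is <e,<<t,<t,t>>,<e,e>>>, γ is e; result <<t,<t,t>>,<e,e>>.
[[μ ν] [[β ξ] γ]]: [[β ξ] γ] is <<t,<t,t>>,<e,e>>, [μ ν] is <t,<t,t>>; result <e,e>.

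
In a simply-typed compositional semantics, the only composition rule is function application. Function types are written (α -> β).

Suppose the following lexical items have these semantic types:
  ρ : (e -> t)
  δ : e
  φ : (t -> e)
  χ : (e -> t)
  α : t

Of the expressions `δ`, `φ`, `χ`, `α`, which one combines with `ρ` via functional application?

δ

δ — combines: ρ : (e -> t) takes δ : e as argument, giving t.
φ : (t -> e) — does not combine with ρ.
χ : (e -> t) — does not combine with ρ.
α : t — does not combine with ρ.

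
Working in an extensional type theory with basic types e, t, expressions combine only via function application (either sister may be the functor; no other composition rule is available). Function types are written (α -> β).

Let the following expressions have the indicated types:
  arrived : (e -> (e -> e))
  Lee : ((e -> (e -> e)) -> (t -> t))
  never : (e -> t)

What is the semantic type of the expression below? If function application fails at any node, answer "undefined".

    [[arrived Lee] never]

[arrived Lee]: Lee is ((e -> (e -> e)) -> (t -> t)), arrived is (e -> (e -> e)); result (t -> t).
At [[arrived Lee] never]: neither (t -> t) nor (e -> t) can take the other as argument; the node is ill-typed.

undefined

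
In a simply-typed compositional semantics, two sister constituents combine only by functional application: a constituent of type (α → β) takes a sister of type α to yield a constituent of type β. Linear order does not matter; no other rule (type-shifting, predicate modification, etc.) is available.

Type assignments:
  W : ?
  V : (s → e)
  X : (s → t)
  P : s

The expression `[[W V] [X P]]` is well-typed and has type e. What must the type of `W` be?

For [[W V] [X P]] to have type e with [X P] of type t, [W V] must be the function: [W V] : (t → e).
For [W V] to have type (t → e) with V of type (s → e), W must be the function: W : ((s → e) → (t → e)).

((s → e) → (t → e))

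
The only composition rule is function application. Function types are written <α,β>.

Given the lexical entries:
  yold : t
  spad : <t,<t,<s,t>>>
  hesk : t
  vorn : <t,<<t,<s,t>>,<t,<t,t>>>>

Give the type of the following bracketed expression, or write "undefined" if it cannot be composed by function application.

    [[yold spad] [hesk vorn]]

[yold spad]: functor spad : <t,<t,<s,t>>>, argument yold : t; result <t,<s,t>>.
[hesk vorn]: functor vorn : <t,<<t,<s,t>>,<t,<t,t>>>>, argument hesk : t; result <<t,<s,t>>,<t,<t,t>>>.
[[yold spad] [hesk vorn]]: functor [hesk vorn] : <<t,<s,t>>,<t,<t,t>>>, argument [yold spad] : <t,<s,t>>; result <t,<t,t>>.

<t,<t,t>>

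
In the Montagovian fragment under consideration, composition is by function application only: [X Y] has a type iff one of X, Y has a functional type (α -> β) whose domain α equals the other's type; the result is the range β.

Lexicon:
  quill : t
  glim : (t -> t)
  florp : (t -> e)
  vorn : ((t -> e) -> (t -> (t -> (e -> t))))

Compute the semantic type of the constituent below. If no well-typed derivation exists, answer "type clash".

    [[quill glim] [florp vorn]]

[quill glim] — glim of type (t -> t) combines with quill of type t: type t.
[florp vorn] — vorn of type ((t -> e) -> (t -> (t -> (e -> t)))) combines with florp of type (t -> e): type (t -> (t -> (e -> t))).
[[quill glim] [florp vorn]] — [florp vorn] of type (t -> (t -> (e -> t))) combines with [quill glim] of type t: type (t -> (e -> t)).

(t -> (e -> t))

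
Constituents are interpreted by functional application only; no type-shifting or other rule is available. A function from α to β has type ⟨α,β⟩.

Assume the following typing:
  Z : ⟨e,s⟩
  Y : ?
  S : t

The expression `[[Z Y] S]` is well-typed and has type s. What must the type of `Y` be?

⟨⟨e,s⟩,⟨t,s⟩⟩

At [[Z Y] S] (required: s): S is t, which is not a function with range s; hence [Z Y] is the functor — type ⟨t,s⟩.
At [Z Y] (required: ⟨t,s⟩): Z is ⟨e,s⟩, which is not a function with range ⟨t,s⟩; hence Y is the functor — type ⟨⟨e,s⟩,⟨t,s⟩⟩.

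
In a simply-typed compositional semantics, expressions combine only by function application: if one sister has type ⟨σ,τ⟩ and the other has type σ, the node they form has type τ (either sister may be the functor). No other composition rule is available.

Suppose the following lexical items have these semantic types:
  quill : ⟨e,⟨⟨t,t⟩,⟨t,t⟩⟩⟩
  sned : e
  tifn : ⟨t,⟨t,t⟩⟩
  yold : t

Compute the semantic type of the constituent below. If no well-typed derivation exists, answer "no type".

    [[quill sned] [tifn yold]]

[quill sned] — quill of type ⟨e,⟨⟨t,t⟩,⟨t,t⟩⟩⟩ combines with sned of type e: type ⟨⟨t,t⟩,⟨t,t⟩⟩.
[tifn yold] — tifn of type ⟨t,⟨t,t⟩⟩ combines with yold of type t: type ⟨t,t⟩.
[[quill sned] [tifn yold]] — [quill sned] of type ⟨⟨t,t⟩,⟨t,t⟩⟩ combines with [tifn yold] of type ⟨t,t⟩: type ⟨t,t⟩.

⟨t,t⟩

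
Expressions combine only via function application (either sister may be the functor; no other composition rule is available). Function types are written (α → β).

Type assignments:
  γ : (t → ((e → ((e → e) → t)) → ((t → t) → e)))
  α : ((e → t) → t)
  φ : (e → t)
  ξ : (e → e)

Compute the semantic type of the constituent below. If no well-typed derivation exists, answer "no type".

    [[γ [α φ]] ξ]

no type

[α φ]: ((e → t) → t) applied to (e → t) yields t.
[γ [α φ]]: (t → ((e → ((e → e) → t)) → ((t → t) → e))) applied to t yields ((e → ((e → e) → t)) → ((t → t) → e)).
At [[γ [α φ]] ξ]: neither ((e → ((e → e) → t)) → ((t → t) → e)) nor (e → e) can take the other as argument; the node is ill-typed.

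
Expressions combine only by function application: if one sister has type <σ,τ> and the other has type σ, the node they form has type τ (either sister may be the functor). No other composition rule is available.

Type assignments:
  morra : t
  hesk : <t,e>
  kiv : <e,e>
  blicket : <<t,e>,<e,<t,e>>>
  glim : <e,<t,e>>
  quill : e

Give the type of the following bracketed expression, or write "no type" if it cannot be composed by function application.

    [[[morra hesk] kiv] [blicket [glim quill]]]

[morra hesk] — hesk of type <t,e> combines with morra of type t: type e.
[[morra hesk] kiv] — kiv of type <e,e> combines with [morra hesk] of type e: type e.
[glim quill] — glim of type <e,<t,e>> combines with quill of type e: type <t,e>.
[blicket [glim quill]] — blicket of type <<t,e>,<e,<t,e>>> combines with [glim quill] of type <t,e>: type <e,<t,e>>.
[[[morra hesk] kiv] [blicket [glim quill]]] — [blicket [glim quill]] of type <e,<t,e>> combines with [[morra hesk] kiv] of type e: type <t,e>.

<t,e>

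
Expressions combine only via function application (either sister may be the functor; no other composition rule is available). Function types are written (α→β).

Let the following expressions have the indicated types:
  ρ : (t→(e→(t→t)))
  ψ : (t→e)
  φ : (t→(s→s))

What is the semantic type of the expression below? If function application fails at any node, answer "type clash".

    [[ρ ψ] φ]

type clash

[ρ ψ]: (t→(e→(t→t))) and (t→e) cannot combine by function application — type clash.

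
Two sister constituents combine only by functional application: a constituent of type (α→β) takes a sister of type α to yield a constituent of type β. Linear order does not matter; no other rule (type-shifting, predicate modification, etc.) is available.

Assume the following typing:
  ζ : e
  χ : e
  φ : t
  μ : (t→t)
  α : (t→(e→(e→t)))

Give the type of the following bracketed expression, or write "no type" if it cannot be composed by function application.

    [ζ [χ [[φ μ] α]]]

t

At [φ μ], μ : (t→t) takes φ : t, giving t.
At [[φ μ] α], α : (t→(e→(e→t))) takes [φ μ] : t, giving (e→(e→t)).
At [χ [[φ μ] α]], [[φ μ] α] : (e→(e→t)) takes χ : e, giving (e→t).
At [ζ [χ [[φ μ] α]]], [χ [[φ μ] α]] : (e→t) takes ζ : e, giving t.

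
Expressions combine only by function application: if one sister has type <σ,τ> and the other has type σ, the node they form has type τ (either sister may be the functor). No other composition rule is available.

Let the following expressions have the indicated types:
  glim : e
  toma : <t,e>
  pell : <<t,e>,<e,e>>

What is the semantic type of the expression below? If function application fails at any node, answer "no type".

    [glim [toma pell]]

e

[toma pell] — pell of type <<t,e>,<e,e>> combines with toma of type <t,e>: type <e,e>.
[glim [toma pell]] — [toma pell] of type <e,e> combines with glim of type e: type e.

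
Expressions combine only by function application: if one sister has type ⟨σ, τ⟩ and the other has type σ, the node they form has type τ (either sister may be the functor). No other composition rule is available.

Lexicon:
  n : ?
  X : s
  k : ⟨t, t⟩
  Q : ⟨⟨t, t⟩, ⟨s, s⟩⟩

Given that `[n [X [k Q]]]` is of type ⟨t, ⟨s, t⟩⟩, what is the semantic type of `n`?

⟨s, ⟨t, ⟨s, t⟩⟩⟩

For [n [X [k Q]]] to have type ⟨t, ⟨s, t⟩⟩ with [X [k Q]] of type s, n must be the function: n : ⟨s, ⟨t, ⟨s, t⟩⟩⟩.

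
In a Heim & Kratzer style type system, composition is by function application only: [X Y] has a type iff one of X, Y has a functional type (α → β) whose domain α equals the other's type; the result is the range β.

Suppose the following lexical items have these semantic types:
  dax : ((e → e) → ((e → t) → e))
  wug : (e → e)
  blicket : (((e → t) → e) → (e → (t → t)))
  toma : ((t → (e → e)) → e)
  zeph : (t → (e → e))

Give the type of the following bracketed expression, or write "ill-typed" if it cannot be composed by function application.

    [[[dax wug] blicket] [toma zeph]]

[dax wug]: dax is ((e → e) → ((e → t) → e)), wug is (e → e); result ((e → t) → e).
[[dax wug] blicket]: blicket is (((e → t) → e) → (e → (t → t))), [dax wug] is ((e → t) → e); result (e → (t → t)).
[toma zeph]: toma is ((t → (e → e)) → e), zeph is (t → (e → e)); result e.
[[[dax wug] blicket] [toma zeph]]: [[dax wug] blicket] is (e → (t → t)), [toma zeph] is e; result (t → t).

(t → t)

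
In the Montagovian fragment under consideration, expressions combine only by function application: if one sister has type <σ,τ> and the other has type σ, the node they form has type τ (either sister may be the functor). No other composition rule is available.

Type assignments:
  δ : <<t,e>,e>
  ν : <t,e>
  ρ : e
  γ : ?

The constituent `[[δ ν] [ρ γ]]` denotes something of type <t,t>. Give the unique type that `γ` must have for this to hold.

For [[δ ν] [ρ γ]] to have type <t,t> with [δ ν] of type e, [ρ γ] must be the function: [ρ γ] : <e,<t,t>>.
For [ρ γ] to have type <e,<t,t>> with ρ of type e, γ must be the function: γ : <e,<e,<t,t>>>.

<e,<e,<t,t>>>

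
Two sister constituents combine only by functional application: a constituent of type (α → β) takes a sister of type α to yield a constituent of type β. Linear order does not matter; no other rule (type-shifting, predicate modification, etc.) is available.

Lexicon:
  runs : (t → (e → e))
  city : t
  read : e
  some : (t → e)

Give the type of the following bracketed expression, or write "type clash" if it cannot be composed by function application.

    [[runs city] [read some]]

[runs city]: functor runs : (t → (e → e)), argument city : t; result (e → e).
At [read some]: neither e nor (t → e) can take the other as argument; the node is ill-typed.

type clash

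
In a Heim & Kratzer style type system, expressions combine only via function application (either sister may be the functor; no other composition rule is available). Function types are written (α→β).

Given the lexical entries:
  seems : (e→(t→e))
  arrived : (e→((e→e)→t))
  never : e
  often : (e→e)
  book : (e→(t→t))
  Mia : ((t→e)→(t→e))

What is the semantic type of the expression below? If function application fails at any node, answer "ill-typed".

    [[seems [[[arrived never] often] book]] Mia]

ill-typed

[arrived never]: (e→((e→e)→t)) applied to e yields ((e→e)→t).
[[arrived never] often]: ((e→e)→t) applied to (e→e) yields t.
[[[arrived never] often] book]: t with (e→(t→t)) — neither is a function whose domain matches the other; composition fails here.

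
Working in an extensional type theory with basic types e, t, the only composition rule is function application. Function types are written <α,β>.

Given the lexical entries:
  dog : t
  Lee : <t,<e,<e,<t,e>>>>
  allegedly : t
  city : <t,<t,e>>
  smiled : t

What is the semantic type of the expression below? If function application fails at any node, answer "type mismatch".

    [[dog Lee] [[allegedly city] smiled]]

<e,<t,e>>

[dog Lee]: Lee is <t,<e,<e,<t,e>>>>, dog is t; result <e,<e,<t,e>>>.
[allegedly city]: city is <t,<t,e>>, allegedly is t; result <t,e>.
[[allegedly city] smiled]: [allegedly city] is <t,e>, smiled is t; result e.
[[dog Lee] [[allegedly city] smiled]]: [dog Lee] is <e,<e,<t,e>>>, [[allegedly city] smiled] is e; result <e,<t,e>>.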